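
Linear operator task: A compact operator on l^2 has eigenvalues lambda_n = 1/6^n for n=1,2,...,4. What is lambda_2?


The eigenvalue formula gives lambda_2 = 1/6^2
= 1/36
= 0.0278

0.0278


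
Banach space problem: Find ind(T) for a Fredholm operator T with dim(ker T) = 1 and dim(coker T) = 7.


The Fredholm index is defined as ind(T) = dim(ker T) - dim(coker T)
= 1 - 7
= -6

-6


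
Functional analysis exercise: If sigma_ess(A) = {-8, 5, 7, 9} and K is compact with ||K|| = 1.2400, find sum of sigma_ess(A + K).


By Weyl's theorem, the essential spectrum is invariant under compact perturbations.
sigma_ess(A + K) = sigma_ess(A) = {-8, 5, 7, 9}
Sum = -8 + 5 + 7 + 9 = 13

13


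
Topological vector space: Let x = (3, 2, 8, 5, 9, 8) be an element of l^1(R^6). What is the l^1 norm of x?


The l^1 norm equals the sum of absolute values of all components.
||x||_1 = 3 + 2 + 8 + 5 + 9 + 8
= 35

35.0000


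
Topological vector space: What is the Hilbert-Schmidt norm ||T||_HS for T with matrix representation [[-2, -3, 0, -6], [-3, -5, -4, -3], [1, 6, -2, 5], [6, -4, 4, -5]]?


The Hilbert-Schmidt norm is sqrt(sum of squares of all entries).
Sum of squares = (-2)^2 + (-3)^2 + 0^2 + (-6)^2 + (-3)^2 + (-5)^2 + (-4)^2 + (-3)^2 + 1^2 + 6^2 + (-2)^2 + 5^2 + 6^2 + (-4)^2 + 4^2 + (-5)^2
= 4 + 9 + 0 + 36 + 9 + 25 + 16 + 9 + 1 + 36 + 4 + 25 + 36 + 16 + 16 + 25 = 267
||T||_HS = sqrt(267) = 16.3401

16.3401


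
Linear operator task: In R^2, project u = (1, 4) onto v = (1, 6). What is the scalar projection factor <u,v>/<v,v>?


Computing <u,v> = 1*1 + 4*6 = 25
Computing <v,v> = 1^2 + 6^2 = 37
Projection coefficient = 25/37 = 0.6757

0.6757


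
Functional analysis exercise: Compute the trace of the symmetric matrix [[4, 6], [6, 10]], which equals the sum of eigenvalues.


For a self-adjoint (symmetric) matrix, the eigenvalues are real.
The sum of eigenvalues equals the trace of the matrix.
trace = 4 + 10 = 14

14


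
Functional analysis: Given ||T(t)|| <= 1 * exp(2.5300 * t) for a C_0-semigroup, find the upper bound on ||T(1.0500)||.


||T(1.0500)|| <= 1 * exp(2.5300 * 1.0500)
= 1 * exp(2.6565)
= 1 * 14.2463
= 14.2463

14.2463


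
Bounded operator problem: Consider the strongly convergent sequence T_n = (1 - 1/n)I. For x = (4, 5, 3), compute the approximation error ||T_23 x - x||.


T_23 x - x = (1 - 1/23)x - x = -x/23
||x|| = sqrt(50) = 7.0711
||T_23 x - x|| = ||x||/23 = 7.0711/23 = 0.3074

0.3074


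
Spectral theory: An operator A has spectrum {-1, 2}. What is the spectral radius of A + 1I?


Spectrum of A + 1I = {0, 3}
Spectral radius = max |lambda| over the shifted spectrum
= max(0, 3) = 3

3


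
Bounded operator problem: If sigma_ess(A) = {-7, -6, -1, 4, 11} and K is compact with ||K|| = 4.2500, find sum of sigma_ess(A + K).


By Weyl's theorem, the essential spectrum is invariant under compact perturbations.
sigma_ess(A + K) = sigma_ess(A) = {-7, -6, -1, 4, 11}
Sum = -7 + -6 + -1 + 4 + 11 = 1

1


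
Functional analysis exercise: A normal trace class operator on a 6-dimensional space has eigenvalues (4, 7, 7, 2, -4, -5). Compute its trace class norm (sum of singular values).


For a normal operator, singular values equal |eigenvalues|.
Trace norm = sum |lambda_i| = 4 + 7 + 7 + 2 + 4 + 5
= 29

29


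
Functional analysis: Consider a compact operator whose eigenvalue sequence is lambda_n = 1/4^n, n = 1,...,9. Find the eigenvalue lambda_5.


The eigenvalue formula gives lambda_5 = 1/4^5
= 1/1024
= 9.7656e-04

9.7656e-04


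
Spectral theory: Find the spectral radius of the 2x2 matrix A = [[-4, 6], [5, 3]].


For a 2x2 matrix, eigenvalues satisfy lambda^2 - (trace)*lambda + det = 0
trace = -4 + 3 = -1
det = -4*3 - 6*5 = -42
discriminant = (-1)^2 - 4*(-42) = 169
spectral radius = max |eigenvalue| = 7.0000

7.0000


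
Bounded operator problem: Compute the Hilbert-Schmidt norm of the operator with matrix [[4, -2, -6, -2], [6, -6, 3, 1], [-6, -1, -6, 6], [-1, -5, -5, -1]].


The Hilbert-Schmidt norm is sqrt(sum of squares of all entries).
Sum of squares = 4^2 + (-2)^2 + (-6)^2 + (-2)^2 + 6^2 + (-6)^2 + 3^2 + 1^2 + (-6)^2 + (-1)^2 + (-6)^2 + 6^2 + (-1)^2 + (-5)^2 + (-5)^2 + (-1)^2
= 16 + 4 + 36 + 4 + 36 + 36 + 9 + 1 + 36 + 1 + 36 + 36 + 1 + 25 + 25 + 1 = 303
||T||_HS = sqrt(303) = 17.4069

17.4069


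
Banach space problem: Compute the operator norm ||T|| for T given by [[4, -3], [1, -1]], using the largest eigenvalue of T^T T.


A^T A = [[17, -13], [-13, 10]]
trace(A^T A) = 27, det(A^T A) = 1
discriminant = 27^2 - 4*1 = 725
Largest eigenvalue of A^T A = (trace + sqrt(disc))/2 = 26.9629
||T|| = sqrt(26.9629) = 5.1926

5.1926


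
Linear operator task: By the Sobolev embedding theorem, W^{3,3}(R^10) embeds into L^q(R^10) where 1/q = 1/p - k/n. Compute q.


Using the Sobolev embedding formula: 1/q = 1/p - k/n
1/q = 1/3 - 3/10 = 1/30
q = 1/(1/30) = 30

30.0000


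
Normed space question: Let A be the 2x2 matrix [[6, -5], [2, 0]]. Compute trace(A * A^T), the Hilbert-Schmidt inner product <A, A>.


trace(A * A^T) = sum of squares of all entries
= 6^2 + (-5)^2 + 2^2 + 0^2
= 36 + 25 + 4 + 0
= 65

65


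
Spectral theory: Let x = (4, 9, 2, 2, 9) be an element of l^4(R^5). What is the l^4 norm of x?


The l^4 norm = (sum |x_i|^4)^(1/4)
Sum of 4th powers = 256 + 6561 + 16 + 16 + 6561 = 13410
||x||_4 = (13410)^(1/4) = 10.7611

10.7611


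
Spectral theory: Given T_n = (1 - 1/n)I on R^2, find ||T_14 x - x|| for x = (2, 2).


T_14 x - x = (1 - 1/14)x - x = -x/14
||x|| = sqrt(8) = 2.8284
||T_14 x - x|| = ||x||/14 = 2.8284/14 = 0.2020

0.2020


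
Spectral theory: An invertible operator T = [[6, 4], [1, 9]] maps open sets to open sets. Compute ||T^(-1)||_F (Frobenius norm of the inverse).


det(T) = 6*9 - 4*1 = 50
T^(-1) = (1/50) * [[9, -4], [-1, 6]] = [[0.1800, -0.0800], [-0.0200, 0.1200]]
||T^(-1)||_F^2 = 0.1800^2 + (-0.0800)^2 + (-0.0200)^2 + 0.1200^2 = 0.0536
||T^(-1)||_F = sqrt(0.0536) = 0.2315

0.2315


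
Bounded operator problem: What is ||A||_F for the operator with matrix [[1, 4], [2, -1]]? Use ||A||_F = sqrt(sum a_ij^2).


||A||_F^2 = sum a_ij^2
= 1^2 + 4^2 + 2^2 + (-1)^2
= 1 + 16 + 4 + 1 = 22
||A||_F = sqrt(22) = 4.6904

4.6904


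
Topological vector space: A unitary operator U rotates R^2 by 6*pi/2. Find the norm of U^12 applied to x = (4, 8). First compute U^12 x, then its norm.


U is a rotation by theta = 6*pi/2
U^12 = rotation by 12*theta = 72*pi/2 = 0*pi/2 (mod 2*pi)
cos(0*pi/2) = 1.0000, sin(0*pi/2) = 0.0000
U^12 x = (1.0000 * 4 - 0.0000 * 8, 0.0000 * 4 + 1.0000 * 8)
= (4.0000, 8.0000)
||U^12 x|| = sqrt(4.0000^2 + 8.0000^2) = sqrt(80.0000) = 8.9443

8.9443


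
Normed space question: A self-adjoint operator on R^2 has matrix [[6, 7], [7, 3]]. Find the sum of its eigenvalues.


For a self-adjoint (symmetric) matrix, the eigenvalues are real.
The sum of eigenvalues equals the trace of the matrix.
trace = 6 + 3 = 9

9


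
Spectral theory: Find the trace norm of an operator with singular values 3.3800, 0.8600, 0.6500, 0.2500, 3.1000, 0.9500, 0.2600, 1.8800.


The nuclear norm is the sum of all singular values.
||T||_1 = 3.3800 + 0.8600 + 0.6500 + 0.2500 + 3.1000 + 0.9500 + 0.2600 + 1.8800
= 11.3300

11.3300


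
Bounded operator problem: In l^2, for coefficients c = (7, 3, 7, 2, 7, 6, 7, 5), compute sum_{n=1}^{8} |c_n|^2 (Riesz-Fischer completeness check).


sum |c_n|^2 = 7^2 + 3^2 + 7^2 + 2^2 + 7^2 + 6^2 + 7^2 + 5^2
= 49 + 9 + 49 + 4 + 49 + 36 + 49 + 25
= 270

270


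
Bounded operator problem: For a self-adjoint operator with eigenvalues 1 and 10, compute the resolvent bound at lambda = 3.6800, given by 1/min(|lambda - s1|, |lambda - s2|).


dist(3.6800, {1, 10}) = min(|3.6800 - 1|, |3.6800 - 10|)
= min(2.6800, 6.3200) = 2.6800
Resolvent bound = 1/2.6800 = 0.3731

0.3731


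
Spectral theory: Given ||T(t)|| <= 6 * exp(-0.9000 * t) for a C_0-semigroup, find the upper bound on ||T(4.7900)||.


||T(4.7900)|| <= 6 * exp(-0.9000 * 4.7900)
= 6 * exp(-4.3110)
= 6 * 0.0134
= 0.0805

0.0805


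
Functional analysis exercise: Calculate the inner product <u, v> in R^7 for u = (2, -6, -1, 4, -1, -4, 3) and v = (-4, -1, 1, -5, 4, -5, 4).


Computing the standard inner product <u, v> = sum u_i * v_i
= 2*-4 + -6*-1 + -1*1 + 4*-5 + -1*4 + -4*-5 + 3*4
= -8 + 6 + -1 + -20 + -4 + 20 + 12
= 5

5


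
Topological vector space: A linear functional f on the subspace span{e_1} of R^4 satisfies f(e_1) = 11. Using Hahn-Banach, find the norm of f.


The norm of f is given by ||f|| = sup_{||x||=1} |f(x)|.
On span{e_1}, ||e_1|| = 1, so ||f|| = |f(e_1)| / ||e_1||
= |11| / 1 = 11.0000

11.0000


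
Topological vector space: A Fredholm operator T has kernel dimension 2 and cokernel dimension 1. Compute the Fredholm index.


The Fredholm index is defined as ind(T) = dim(ker T) - dim(coker T)
= 2 - 1
= 1

1


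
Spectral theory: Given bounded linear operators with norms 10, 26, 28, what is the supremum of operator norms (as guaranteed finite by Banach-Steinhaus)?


By the Uniform Boundedness Principle, the supremum of norms is finite.
sup_k ||T_k|| = max(10, 26, 28) = 28

28


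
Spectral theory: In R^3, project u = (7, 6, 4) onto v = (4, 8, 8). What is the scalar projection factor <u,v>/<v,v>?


Computing <u,v> = 7*4 + 6*8 + 4*8 = 108
Computing <v,v> = 4^2 + 8^2 + 8^2 = 144
Projection coefficient = 108/144 = 0.7500

0.7500


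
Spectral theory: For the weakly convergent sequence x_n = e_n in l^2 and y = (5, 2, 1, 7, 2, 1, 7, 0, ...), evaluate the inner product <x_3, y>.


x_3 = e_3 is the standard basis vector with 1 in position 3.
<x_3, y> = y_3 = 1
As n -> infinity, <x_n, y> -> 0, confirming weak convergence of (x_n) to 0.

1


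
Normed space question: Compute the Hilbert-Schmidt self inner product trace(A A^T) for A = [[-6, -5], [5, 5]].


trace(A * A^T) = sum of squares of all entries
= (-6)^2 + (-5)^2 + 5^2 + 5^2
= 36 + 25 + 25 + 25
= 111

111


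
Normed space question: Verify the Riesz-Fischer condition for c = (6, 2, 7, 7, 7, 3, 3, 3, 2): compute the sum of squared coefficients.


sum |c_n|^2 = 6^2 + 2^2 + 7^2 + 7^2 + 7^2 + 3^2 + 3^2 + 3^2 + 2^2
= 36 + 4 + 49 + 49 + 49 + 9 + 9 + 9 + 4
= 218

218


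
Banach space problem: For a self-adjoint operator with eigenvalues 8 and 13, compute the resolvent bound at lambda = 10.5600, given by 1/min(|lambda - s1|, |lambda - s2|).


dist(10.5600, {8, 13}) = min(|10.5600 - 8|, |10.5600 - 13|)
= min(2.5600, 2.4400) = 2.4400
Resolvent bound = 1/2.4400 = 0.4098

0.4098


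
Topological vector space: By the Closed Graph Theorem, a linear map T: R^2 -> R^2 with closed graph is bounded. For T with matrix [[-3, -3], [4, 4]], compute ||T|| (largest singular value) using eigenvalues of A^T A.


A^T A = [[25, 25], [25, 25]]
trace(A^T A) = 50, det(A^T A) = 0
discriminant = 50^2 - 4*0 = 2500
Largest eigenvalue of A^T A = (trace + sqrt(disc))/2 = 50.0000
||T|| = sqrt(50.0000) = 7.0711

7.0711


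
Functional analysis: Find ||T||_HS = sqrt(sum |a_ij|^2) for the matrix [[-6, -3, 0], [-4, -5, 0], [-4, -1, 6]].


The Hilbert-Schmidt norm is sqrt(sum of squares of all entries).
Sum of squares = (-6)^2 + (-3)^2 + 0^2 + (-4)^2 + (-5)^2 + 0^2 + (-4)^2 + (-1)^2 + 6^2
= 36 + 9 + 0 + 16 + 25 + 0 + 16 + 1 + 36 = 139
||T||_HS = sqrt(139) = 11.7898

11.7898


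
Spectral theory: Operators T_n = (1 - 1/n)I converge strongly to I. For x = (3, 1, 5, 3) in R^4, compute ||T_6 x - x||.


T_6 x - x = (1 - 1/6)x - x = -x/6
||x|| = sqrt(44) = 6.6332
||T_6 x - x|| = ||x||/6 = 6.6332/6 = 1.1055

1.1055


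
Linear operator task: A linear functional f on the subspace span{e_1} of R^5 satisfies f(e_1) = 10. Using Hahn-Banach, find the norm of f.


The norm of f is given by ||f|| = sup_{||x||=1} |f(x)|.
On span{e_1}, ||e_1|| = 1, so ||f|| = |f(e_1)| / ||e_1||
= |10| / 1 = 10.0000

10.0000


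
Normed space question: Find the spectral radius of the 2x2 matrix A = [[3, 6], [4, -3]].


For a 2x2 matrix, eigenvalues satisfy lambda^2 - (trace)*lambda + det = 0
trace = 3 + -3 = 0
det = 3*-3 - 6*4 = -33
discriminant = 0^2 - 4*(-33) = 132
spectral radius = max |eigenvalue| = 5.7446

5.7446


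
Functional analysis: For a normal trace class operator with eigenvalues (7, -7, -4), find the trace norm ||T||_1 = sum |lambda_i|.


For a normal operator, singular values equal |eigenvalues|.
Trace norm = sum |lambda_i| = 7 + 7 + 4
= 18

18


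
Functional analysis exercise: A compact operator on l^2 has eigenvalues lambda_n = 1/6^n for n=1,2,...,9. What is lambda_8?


The eigenvalue formula gives lambda_8 = 1/6^8
= 1/1679616
= 5.9537e-07

5.9537e-07


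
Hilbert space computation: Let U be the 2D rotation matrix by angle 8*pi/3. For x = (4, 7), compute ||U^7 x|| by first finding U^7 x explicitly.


U is a rotation by theta = 8*pi/3
U^7 = rotation by 7*theta = 56*pi/3 = 2*pi/3 (mod 2*pi)
cos(2*pi/3) = -0.5000, sin(2*pi/3) = 0.8660
U^7 x = (-0.5000 * 4 - 0.8660 * 7, 0.8660 * 4 + -0.5000 * 7)
= (-8.0622, -0.0359)
||U^7 x|| = sqrt((-8.0622)^2 + (-0.0359)^2) = sqrt(65.0000) = 8.0623

8.0623


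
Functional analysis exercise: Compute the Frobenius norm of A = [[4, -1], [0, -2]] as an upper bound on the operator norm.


||A||_F^2 = sum a_ij^2
= 4^2 + (-1)^2 + 0^2 + (-2)^2
= 16 + 1 + 0 + 4 = 21
||A||_F = sqrt(21) = 4.5826

4.5826


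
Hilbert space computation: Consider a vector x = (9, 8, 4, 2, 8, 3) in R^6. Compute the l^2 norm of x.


The l^2 norm = (sum |x_i|^2)^(1/2)
Sum of 2th powers = 81 + 64 + 16 + 4 + 64 + 9 = 238
||x||_2 = (238)^(1/2) = 15.4272

15.4272


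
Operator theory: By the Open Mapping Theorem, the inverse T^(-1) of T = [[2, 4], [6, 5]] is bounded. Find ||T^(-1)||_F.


det(T) = 2*5 - 4*6 = -14
T^(-1) = (1/-14) * [[5, -4], [-6, 2]] = [[-0.3571, 0.2857], [0.4286, -0.1429]]
||T^(-1)||_F^2 = (-0.3571)^2 + 0.2857^2 + 0.4286^2 + (-0.1429)^2 = 0.4133
||T^(-1)||_F = sqrt(0.4133) = 0.6429

0.6429


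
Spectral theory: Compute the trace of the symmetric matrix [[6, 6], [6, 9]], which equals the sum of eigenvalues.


For a self-adjoint (symmetric) matrix, the eigenvalues are real.
The sum of eigenvalues equals the trace of the matrix.
trace = 6 + 9 = 15

15


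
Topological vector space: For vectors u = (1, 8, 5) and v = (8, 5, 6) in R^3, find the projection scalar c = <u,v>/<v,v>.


Computing <u,v> = 1*8 + 8*5 + 5*6 = 78
Computing <v,v> = 8^2 + 5^2 + 6^2 = 125
Projection coefficient = 78/125 = 0.6240

0.6240


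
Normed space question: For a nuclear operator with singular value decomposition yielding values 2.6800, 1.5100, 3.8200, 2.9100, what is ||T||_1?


The nuclear norm is the sum of all singular values.
||T||_1 = 2.6800 + 1.5100 + 3.8200 + 2.9100
= 10.9200

10.9200


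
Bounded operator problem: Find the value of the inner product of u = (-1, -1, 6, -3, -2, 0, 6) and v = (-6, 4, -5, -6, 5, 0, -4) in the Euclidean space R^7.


Computing the standard inner product <u, v> = sum u_i * v_i
= -1*-6 + -1*4 + 6*-5 + -3*-6 + -2*5 + 0*0 + 6*-4
= 6 + -4 + -30 + 18 + -10 + 0 + -24
= -44

-44


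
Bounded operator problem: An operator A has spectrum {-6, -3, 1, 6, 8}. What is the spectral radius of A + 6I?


Spectrum of A + 6I = {0, 3, 7, 12, 14}
Spectral radius = max |lambda| over the shifted spectrum
= max(0, 3, 7, 12, 14) = 14

14


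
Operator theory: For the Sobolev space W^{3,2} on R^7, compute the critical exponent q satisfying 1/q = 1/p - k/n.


Using the Sobolev embedding formula: 1/q = 1/p - k/n
1/q = 1/2 - 3/7 = 1/14
q = 1/(1/14) = 14

14.0000


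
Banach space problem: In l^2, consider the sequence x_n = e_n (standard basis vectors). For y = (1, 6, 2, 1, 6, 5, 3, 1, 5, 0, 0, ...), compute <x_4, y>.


x_4 = e_4 is the standard basis vector with 1 in position 4.
<x_4, y> = y_4 = 1
As n -> infinity, <x_n, y> -> 0, confirming weak convergence of (x_n) to 0.

1


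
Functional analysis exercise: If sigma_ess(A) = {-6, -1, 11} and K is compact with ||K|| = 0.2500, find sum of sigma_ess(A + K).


By Weyl's theorem, the essential spectrum is invariant under compact perturbations.
sigma_ess(A + K) = sigma_ess(A) = {-6, -1, 11}
Sum = -6 + -1 + 11 = 4

4


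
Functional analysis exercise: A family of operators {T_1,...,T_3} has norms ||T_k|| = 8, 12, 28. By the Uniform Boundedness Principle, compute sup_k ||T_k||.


By the Uniform Boundedness Principle, the supremum of norms is finite.
sup_k ||T_k|| = max(8, 12, 28) = 28

28


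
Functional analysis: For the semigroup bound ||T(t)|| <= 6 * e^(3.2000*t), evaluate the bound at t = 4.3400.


||T(4.3400)|| <= 6 * exp(3.2000 * 4.3400)
= 6 * exp(13.8880)
= 6 * 1.0752e+06
= 6.4511e+06

6.4511e+06


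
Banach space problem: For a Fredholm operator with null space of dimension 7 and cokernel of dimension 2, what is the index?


The Fredholm index is defined as ind(T) = dim(ker T) - dim(coker T)
= 7 - 2
= 5

5


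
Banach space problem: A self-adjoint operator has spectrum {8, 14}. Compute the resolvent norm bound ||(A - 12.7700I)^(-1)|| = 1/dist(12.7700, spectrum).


dist(12.7700, {8, 14}) = min(|12.7700 - 8|, |12.7700 - 14|)
= min(4.7700, 1.2300) = 1.2300
Resolvent bound = 1/1.2300 = 0.8130

0.8130


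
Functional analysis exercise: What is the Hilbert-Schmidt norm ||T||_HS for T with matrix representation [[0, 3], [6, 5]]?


The Hilbert-Schmidt norm is sqrt(sum of squares of all entries).
Sum of squares = 0^2 + 3^2 + 6^2 + 5^2
= 0 + 9 + 36 + 25 = 70
||T||_HS = sqrt(70) = 8.3666

8.3666


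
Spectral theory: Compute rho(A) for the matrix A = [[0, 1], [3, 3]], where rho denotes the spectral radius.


For a 2x2 matrix, eigenvalues satisfy lambda^2 - (trace)*lambda + det = 0
trace = 0 + 3 = 3
det = 0*3 - 1*3 = -3
discriminant = 3^2 - 4*(-3) = 21
spectral radius = max |eigenvalue| = 3.7913

3.7913


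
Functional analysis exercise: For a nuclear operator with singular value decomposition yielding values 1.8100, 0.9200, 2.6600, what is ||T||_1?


The nuclear norm is the sum of all singular values.
||T||_1 = 1.8100 + 0.9200 + 2.6600
= 5.3900

5.3900


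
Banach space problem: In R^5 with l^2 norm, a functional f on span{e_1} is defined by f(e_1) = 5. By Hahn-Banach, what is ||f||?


The norm of f is given by ||f|| = sup_{||x||=1} |f(x)|.
On span{e_1}, ||e_1|| = 1, so ||f|| = |f(e_1)| / ||e_1||
= |5| / 1 = 5.0000

5.0000


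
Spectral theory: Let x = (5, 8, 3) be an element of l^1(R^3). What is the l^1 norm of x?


The l^1 norm equals the sum of absolute values of all components.
||x||_1 = 5 + 8 + 3
= 16

16.0000


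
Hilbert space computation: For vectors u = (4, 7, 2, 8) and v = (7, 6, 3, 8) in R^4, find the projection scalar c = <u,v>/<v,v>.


Computing <u,v> = 4*7 + 7*6 + 2*3 + 8*8 = 140
Computing <v,v> = 7^2 + 6^2 + 3^2 + 8^2 = 158
Projection coefficient = 140/158 = 0.8861

0.8861


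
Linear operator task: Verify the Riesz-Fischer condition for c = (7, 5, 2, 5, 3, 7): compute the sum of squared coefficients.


sum |c_n|^2 = 7^2 + 5^2 + 2^2 + 5^2 + 3^2 + 7^2
= 49 + 25 + 4 + 25 + 9 + 49
= 161

161


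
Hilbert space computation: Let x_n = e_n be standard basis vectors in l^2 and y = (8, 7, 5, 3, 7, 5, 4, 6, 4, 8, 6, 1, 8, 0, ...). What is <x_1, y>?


x_1 = e_1 is the standard basis vector with 1 in position 1.
<x_1, y> = y_1 = 8
As n -> infinity, <x_n, y> -> 0, confirming weak convergence of (x_n) to 0.

8


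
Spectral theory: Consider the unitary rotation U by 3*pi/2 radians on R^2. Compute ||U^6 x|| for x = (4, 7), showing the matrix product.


U is a rotation by theta = 3*pi/2
U^6 = rotation by 6*theta = 18*pi/2 = 2*pi/2 (mod 2*pi)
cos(2*pi/2) = -1.0000, sin(2*pi/2) = 0.0000
U^6 x = (-1.0000 * 4 - 0.0000 * 7, 0.0000 * 4 + -1.0000 * 7)
= (-4.0000, -7.0000)
||U^6 x|| = sqrt((-4.0000)^2 + (-7.0000)^2) = sqrt(65.0000) = 8.0623

8.0623


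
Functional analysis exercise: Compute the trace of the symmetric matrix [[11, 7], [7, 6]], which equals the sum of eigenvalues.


For a self-adjoint (symmetric) matrix, the eigenvalues are real.
The sum of eigenvalues equals the trace of the matrix.
trace = 11 + 6 = 17

17


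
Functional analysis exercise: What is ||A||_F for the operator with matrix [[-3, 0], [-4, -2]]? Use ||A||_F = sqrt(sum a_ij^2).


||A||_F^2 = sum a_ij^2
= (-3)^2 + 0^2 + (-4)^2 + (-2)^2
= 9 + 0 + 16 + 4 = 29
||A||_F = sqrt(29) = 5.3852

5.3852


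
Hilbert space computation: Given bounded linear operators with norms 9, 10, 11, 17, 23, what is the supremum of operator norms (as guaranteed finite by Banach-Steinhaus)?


By the Uniform Boundedness Principle, the supremum of norms is finite.
sup_k ||T_k|| = max(9, 10, 11, 17, 23) = 23

23


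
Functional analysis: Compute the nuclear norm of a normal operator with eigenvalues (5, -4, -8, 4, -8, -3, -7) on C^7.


For a normal operator, singular values equal |eigenvalues|.
Trace norm = sum |lambda_i| = 5 + 4 + 8 + 4 + 8 + 3 + 7
= 39

39


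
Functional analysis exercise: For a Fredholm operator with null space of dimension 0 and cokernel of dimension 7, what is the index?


The Fredholm index is defined as ind(T) = dim(ker T) - dim(coker T)
= 0 - 7
= -7

-7


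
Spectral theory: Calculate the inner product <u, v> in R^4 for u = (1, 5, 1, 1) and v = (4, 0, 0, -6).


Computing the standard inner product <u, v> = sum u_i * v_i
= 1*4 + 5*0 + 1*0 + 1*-6
= 4 + 0 + 0 + -6
= -2

-2


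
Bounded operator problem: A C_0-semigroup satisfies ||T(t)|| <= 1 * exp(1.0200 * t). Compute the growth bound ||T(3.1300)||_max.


||T(3.1300)|| <= 1 * exp(1.0200 * 3.1300)
= 1 * exp(3.1926)
= 1 * 24.3517
= 24.3517

24.3517


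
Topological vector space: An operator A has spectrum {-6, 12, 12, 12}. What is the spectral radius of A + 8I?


Spectrum of A + 8I = {2, 20, 20, 20}
Spectral radius = max |lambda| over the shifted spectrum
= max(2, 20, 20, 20) = 20

20


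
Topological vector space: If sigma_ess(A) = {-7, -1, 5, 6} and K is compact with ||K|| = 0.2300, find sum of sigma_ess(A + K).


By Weyl's theorem, the essential spectrum is invariant under compact perturbations.
sigma_ess(A + K) = sigma_ess(A) = {-7, -1, 5, 6}
Sum = -7 + -1 + 5 + 6 = 3

3


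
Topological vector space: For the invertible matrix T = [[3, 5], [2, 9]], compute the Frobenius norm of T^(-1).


det(T) = 3*9 - 5*2 = 17
T^(-1) = (1/17) * [[9, -5], [-2, 3]] = [[0.5294, -0.2941], [-0.1176, 0.1765]]
||T^(-1)||_F^2 = 0.5294^2 + (-0.2941)^2 + (-0.1176)^2 + 0.1765^2 = 0.4118
||T^(-1)||_F = sqrt(0.4118) = 0.6417

0.6417


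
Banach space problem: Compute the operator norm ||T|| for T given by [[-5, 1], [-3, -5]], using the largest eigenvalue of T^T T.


A^T A = [[34, 10], [10, 26]]
trace(A^T A) = 60, det(A^T A) = 784
discriminant = 60^2 - 4*784 = 464
Largest eigenvalue of A^T A = (trace + sqrt(disc))/2 = 40.7703
||T|| = sqrt(40.7703) = 6.3852

6.3852


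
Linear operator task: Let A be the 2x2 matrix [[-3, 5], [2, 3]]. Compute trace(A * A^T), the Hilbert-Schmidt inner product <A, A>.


trace(A * A^T) = sum of squares of all entries
= (-3)^2 + 5^2 + 2^2 + 3^2
= 9 + 25 + 4 + 9
= 47

47


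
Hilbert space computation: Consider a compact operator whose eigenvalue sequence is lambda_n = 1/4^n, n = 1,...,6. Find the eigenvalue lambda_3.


The eigenvalue formula gives lambda_3 = 1/4^3
= 1/64
= 0.0156

0.0156


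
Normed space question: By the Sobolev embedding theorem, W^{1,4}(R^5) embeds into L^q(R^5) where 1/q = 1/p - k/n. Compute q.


Using the Sobolev embedding formula: 1/q = 1/p - k/n
1/q = 1/4 - 1/5 = 1/20
q = 1/(1/20) = 20

20.0000


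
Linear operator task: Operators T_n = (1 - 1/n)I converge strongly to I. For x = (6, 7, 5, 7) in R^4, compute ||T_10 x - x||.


T_10 x - x = (1 - 1/10)x - x = -x/10
||x|| = sqrt(159) = 12.6095
||T_10 x - x|| = ||x||/10 = 12.6095/10 = 1.2610

1.2610


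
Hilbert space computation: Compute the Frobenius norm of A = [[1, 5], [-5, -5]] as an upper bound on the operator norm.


||A||_F^2 = sum a_ij^2
= 1^2 + 5^2 + (-5)^2 + (-5)^2
= 1 + 25 + 25 + 25 = 76
||A||_F = sqrt(76) = 8.7178

8.7178


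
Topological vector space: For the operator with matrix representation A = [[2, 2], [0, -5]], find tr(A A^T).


trace(A * A^T) = sum of squares of all entries
= 2^2 + 2^2 + 0^2 + (-5)^2
= 4 + 4 + 0 + 25
= 33

33


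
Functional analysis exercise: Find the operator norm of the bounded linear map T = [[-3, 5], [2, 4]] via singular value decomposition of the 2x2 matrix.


A^T A = [[13, -7], [-7, 41]]
trace(A^T A) = 54, det(A^T A) = 484
discriminant = 54^2 - 4*484 = 980
Largest eigenvalue of A^T A = (trace + sqrt(disc))/2 = 42.6525
||T|| = sqrt(42.6525) = 6.5309

6.5309


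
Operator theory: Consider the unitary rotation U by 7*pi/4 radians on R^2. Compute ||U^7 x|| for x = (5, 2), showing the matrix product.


U is a rotation by theta = 7*pi/4
U^7 = rotation by 7*theta = 49*pi/4 = 1*pi/4 (mod 2*pi)
cos(1*pi/4) = 0.7071, sin(1*pi/4) = 0.7071
U^7 x = (0.7071 * 5 - 0.7071 * 2, 0.7071 * 5 + 0.7071 * 2)
= (2.1213, 4.9497)
||U^7 x|| = sqrt(2.1213^2 + 4.9497^2) = sqrt(29.0000) = 5.3852

5.3852


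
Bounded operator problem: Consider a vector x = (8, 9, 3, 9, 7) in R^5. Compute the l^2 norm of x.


The l^2 norm = (sum |x_i|^2)^(1/2)
Sum of 2th powers = 64 + 81 + 9 + 81 + 49 = 284
||x||_2 = (284)^(1/2) = 16.8523

16.8523


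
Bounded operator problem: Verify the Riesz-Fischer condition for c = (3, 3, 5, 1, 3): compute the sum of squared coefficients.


sum |c_n|^2 = 3^2 + 3^2 + 5^2 + 1^2 + 3^2
= 9 + 9 + 25 + 1 + 9
= 53

53


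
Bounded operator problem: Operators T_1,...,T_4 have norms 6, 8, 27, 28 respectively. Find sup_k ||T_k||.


By the Uniform Boundedness Principle, the supremum of norms is finite.
sup_k ||T_k|| = max(6, 8, 27, 28) = 28

28


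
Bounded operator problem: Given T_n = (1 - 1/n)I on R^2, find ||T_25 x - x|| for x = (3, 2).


T_25 x - x = (1 - 1/25)x - x = -x/25
||x|| = sqrt(13) = 3.6056
||T_25 x - x|| = ||x||/25 = 3.6056/25 = 0.1442

0.1442


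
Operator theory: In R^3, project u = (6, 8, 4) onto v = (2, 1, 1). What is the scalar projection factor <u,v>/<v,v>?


Computing <u,v> = 6*2 + 8*1 + 4*1 = 24
Computing <v,v> = 2^2 + 1^2 + 1^2 = 6
Projection coefficient = 24/6 = 4.0000

4.0000


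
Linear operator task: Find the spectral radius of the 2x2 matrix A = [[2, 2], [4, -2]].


For a 2x2 matrix, eigenvalues satisfy lambda^2 - (trace)*lambda + det = 0
trace = 2 + -2 = 0
det = 2*-2 - 2*4 = -12
discriminant = 0^2 - 4*(-12) = 48
spectral radius = max |eigenvalue| = 3.4641

3.4641


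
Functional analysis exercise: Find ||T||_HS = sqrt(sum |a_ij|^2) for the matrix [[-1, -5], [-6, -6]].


The Hilbert-Schmidt norm is sqrt(sum of squares of all entries).
Sum of squares = (-1)^2 + (-5)^2 + (-6)^2 + (-6)^2
= 1 + 25 + 36 + 36 = 98
||T||_HS = sqrt(98) = 9.8995

9.8995


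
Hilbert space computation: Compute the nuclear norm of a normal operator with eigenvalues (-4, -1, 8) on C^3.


For a normal operator, singular values equal |eigenvalues|.
Trace norm = sum |lambda_i| = 4 + 1 + 8
= 13

13


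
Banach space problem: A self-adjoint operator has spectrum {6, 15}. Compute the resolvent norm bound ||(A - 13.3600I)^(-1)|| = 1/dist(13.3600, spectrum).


dist(13.3600, {6, 15}) = min(|13.3600 - 6|, |13.3600 - 15|)
= min(7.3600, 1.6400) = 1.6400
Resolvent bound = 1/1.6400 = 0.6098

0.6098


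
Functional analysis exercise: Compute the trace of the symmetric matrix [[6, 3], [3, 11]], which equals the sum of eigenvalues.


For a self-adjoint (symmetric) matrix, the eigenvalues are real.
The sum of eigenvalues equals the trace of the matrix.
trace = 6 + 11 = 17

17


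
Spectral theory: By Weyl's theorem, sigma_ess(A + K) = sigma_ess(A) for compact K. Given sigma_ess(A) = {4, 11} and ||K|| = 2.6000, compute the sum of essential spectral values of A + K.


By Weyl's theorem, the essential spectrum is invariant under compact perturbations.
sigma_ess(A + K) = sigma_ess(A) = {4, 11}
Sum = 4 + 11 = 15

15


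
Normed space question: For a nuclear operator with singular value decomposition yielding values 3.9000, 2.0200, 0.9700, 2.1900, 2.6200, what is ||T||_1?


The nuclear norm is the sum of all singular values.
||T||_1 = 3.9000 + 2.0200 + 0.9700 + 2.1900 + 2.6200
= 11.7000

11.7000


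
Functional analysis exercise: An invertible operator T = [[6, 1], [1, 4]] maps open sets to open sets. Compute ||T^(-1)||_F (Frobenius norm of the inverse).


det(T) = 6*4 - 1*1 = 23
T^(-1) = (1/23) * [[4, -1], [-1, 6]] = [[0.1739, -0.0435], [-0.0435, 0.2609]]
||T^(-1)||_F^2 = 0.1739^2 + (-0.0435)^2 + (-0.0435)^2 + 0.2609^2 = 0.1021
||T^(-1)||_F = sqrt(0.1021) = 0.3195

0.3195


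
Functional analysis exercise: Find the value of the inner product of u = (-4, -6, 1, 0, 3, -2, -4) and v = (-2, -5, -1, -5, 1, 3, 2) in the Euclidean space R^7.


Computing the standard inner product <u, v> = sum u_i * v_i
= -4*-2 + -6*-5 + 1*-1 + 0*-5 + 3*1 + -2*3 + -4*2
= 8 + 30 + -1 + 0 + 3 + -6 + -8
= 26

26


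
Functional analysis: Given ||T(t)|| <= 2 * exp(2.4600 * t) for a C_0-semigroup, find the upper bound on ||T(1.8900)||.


||T(1.8900)|| <= 2 * exp(2.4600 * 1.8900)
= 2 * exp(4.6494)
= 2 * 104.5223
= 209.0445

209.0445


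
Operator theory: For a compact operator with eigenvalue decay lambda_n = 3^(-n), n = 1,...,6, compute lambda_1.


The eigenvalue formula gives lambda_1 = 1/3^1
= 1/3
= 0.3333

0.3333


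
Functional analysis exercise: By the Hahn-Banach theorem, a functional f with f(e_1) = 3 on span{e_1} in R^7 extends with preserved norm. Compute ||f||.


The norm of f is given by ||f|| = sup_{||x||=1} |f(x)|.
On span{e_1}, ||e_1|| = 1, so ||f|| = |f(e_1)| / ||e_1||
= |3| / 1 = 3.0000

3.0000


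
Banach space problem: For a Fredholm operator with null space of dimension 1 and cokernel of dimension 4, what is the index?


The Fredholm index is defined as ind(T) = dim(ker T) - dim(coker T)
= 1 - 4
= -3

-3


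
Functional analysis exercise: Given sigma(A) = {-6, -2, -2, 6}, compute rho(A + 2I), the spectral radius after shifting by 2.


Spectrum of A + 2I = {-4, 0, 0, 8}
Spectral radius = max |lambda| over the shifted spectrum
= max(4, 0, 0, 8) = 8

8


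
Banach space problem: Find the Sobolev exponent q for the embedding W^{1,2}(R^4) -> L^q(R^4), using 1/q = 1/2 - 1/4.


Using the Sobolev embedding formula: 1/q = 1/p - k/n
1/q = 1/2 - 1/4 = 1/4
q = 1/(1/4) = 4

4.0000


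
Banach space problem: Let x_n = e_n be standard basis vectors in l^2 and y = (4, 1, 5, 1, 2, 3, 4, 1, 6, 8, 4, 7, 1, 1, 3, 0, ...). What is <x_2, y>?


x_2 = e_2 is the standard basis vector with 1 in position 2.
<x_2, y> = y_2 = 1
As n -> infinity, <x_n, y> -> 0, confirming weak convergence of (x_n) to 0.

1


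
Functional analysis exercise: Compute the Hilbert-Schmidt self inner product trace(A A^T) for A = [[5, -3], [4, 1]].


trace(A * A^T) = sum of squares of all entries
= 5^2 + (-3)^2 + 4^2 + 1^2
= 25 + 9 + 16 + 1
= 51

51


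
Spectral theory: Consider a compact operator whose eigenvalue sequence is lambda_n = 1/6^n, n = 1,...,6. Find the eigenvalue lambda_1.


The eigenvalue formula gives lambda_1 = 1/6^1
= 1/6
= 0.1667

0.1667


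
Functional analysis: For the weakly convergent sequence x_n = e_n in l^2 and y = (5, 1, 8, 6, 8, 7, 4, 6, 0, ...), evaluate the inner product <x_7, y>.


x_7 = e_7 is the standard basis vector with 1 in position 7.
<x_7, y> = y_7 = 4
As n -> infinity, <x_n, y> -> 0, confirming weak convergence of (x_n) to 0.

4


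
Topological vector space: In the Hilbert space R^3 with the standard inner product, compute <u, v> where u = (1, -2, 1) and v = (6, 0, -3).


Computing the standard inner product <u, v> = sum u_i * v_i
= 1*6 + -2*0 + 1*-3
= 6 + 0 + -3
= 3

3


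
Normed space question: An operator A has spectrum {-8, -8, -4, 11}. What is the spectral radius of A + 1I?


Spectrum of A + 1I = {-7, -7, -3, 12}
Spectral radius = max |lambda| over the shifted spectrum
= max(7, 7, 3, 12) = 12

12


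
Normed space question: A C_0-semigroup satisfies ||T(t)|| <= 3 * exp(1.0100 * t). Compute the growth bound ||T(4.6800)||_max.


||T(4.6800)|| <= 3 * exp(1.0100 * 4.6800)
= 3 * exp(4.7268)
= 3 * 112.9336
= 338.8008

338.8008


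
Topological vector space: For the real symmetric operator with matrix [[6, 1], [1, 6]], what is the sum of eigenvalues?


For a self-adjoint (symmetric) matrix, the eigenvalues are real.
The sum of eigenvalues equals the trace of the matrix.
trace = 6 + 6 = 12

12


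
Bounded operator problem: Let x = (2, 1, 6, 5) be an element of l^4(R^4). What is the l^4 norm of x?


The l^4 norm = (sum |x_i|^4)^(1/4)
Sum of 4th powers = 16 + 1 + 1296 + 625 = 1938
||x||_4 = (1938)^(1/4) = 6.6350

6.6350


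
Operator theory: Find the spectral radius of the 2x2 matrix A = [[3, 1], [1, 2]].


For a 2x2 matrix, eigenvalues satisfy lambda^2 - (trace)*lambda + det = 0
trace = 3 + 2 = 5
det = 3*2 - 1*1 = 5
discriminant = 5^2 - 4*(5) = 5
spectral radius = max |eigenvalue| = 3.6180

3.6180


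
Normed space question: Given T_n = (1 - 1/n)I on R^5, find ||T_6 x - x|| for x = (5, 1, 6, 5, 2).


T_6 x - x = (1 - 1/6)x - x = -x/6
||x|| = sqrt(91) = 9.5394
||T_6 x - x|| = ||x||/6 = 9.5394/6 = 1.5899

1.5899


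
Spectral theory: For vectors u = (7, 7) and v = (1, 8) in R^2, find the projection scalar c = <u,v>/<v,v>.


Computing <u,v> = 7*1 + 7*8 = 63
Computing <v,v> = 1^2 + 8^2 = 65
Projection coefficient = 63/65 = 0.9692

0.9692


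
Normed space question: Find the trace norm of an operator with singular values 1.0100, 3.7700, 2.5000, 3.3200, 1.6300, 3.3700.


The nuclear norm is the sum of all singular values.
||T||_1 = 1.0100 + 3.7700 + 2.5000 + 3.3200 + 1.6300 + 3.3700
= 15.6000

15.6000


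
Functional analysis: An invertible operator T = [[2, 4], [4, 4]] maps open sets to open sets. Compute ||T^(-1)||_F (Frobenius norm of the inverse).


det(T) = 2*4 - 4*4 = -8
T^(-1) = (1/-8) * [[4, -4], [-4, 2]] = [[-0.5000, 0.5000], [0.5000, -0.2500]]
||T^(-1)||_F^2 = (-0.5000)^2 + 0.5000^2 + 0.5000^2 + (-0.2500)^2 = 0.8125
||T^(-1)||_F = sqrt(0.8125) = 0.9014

0.9014


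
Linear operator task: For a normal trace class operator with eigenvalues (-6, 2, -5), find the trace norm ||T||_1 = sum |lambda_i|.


For a normal operator, singular values equal |eigenvalues|.
Trace norm = sum |lambda_i| = 6 + 2 + 5
= 13

13


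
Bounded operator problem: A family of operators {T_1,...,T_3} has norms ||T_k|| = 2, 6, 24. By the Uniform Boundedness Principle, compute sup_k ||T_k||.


By the Uniform Boundedness Principle, the supremum of norms is finite.
sup_k ||T_k|| = max(2, 6, 24) = 24

24


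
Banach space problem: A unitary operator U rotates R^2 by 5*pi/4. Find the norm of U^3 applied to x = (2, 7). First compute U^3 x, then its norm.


U is a rotation by theta = 5*pi/4
U^3 = rotation by 3*theta = 15*pi/4 = 7*pi/4 (mod 2*pi)
cos(7*pi/4) = 0.7071, sin(7*pi/4) = -0.7071
U^3 x = (0.7071 * 2 - -0.7071 * 7, -0.7071 * 2 + 0.7071 * 7)
= (6.3640, 3.5355)
||U^3 x|| = sqrt(6.3640^2 + 3.5355^2) = sqrt(53.0000) = 7.2801

7.2801


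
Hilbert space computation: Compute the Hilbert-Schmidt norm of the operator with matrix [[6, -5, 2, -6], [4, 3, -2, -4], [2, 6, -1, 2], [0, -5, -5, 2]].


The Hilbert-Schmidt norm is sqrt(sum of squares of all entries).
Sum of squares = 6^2 + (-5)^2 + 2^2 + (-6)^2 + 4^2 + 3^2 + (-2)^2 + (-4)^2 + 2^2 + 6^2 + (-1)^2 + 2^2 + 0^2 + (-5)^2 + (-5)^2 + 2^2
= 36 + 25 + 4 + 36 + 16 + 9 + 4 + 16 + 4 + 36 + 1 + 4 + 0 + 25 + 25 + 4 = 245
||T||_HS = sqrt(245) = 15.6525

15.6525


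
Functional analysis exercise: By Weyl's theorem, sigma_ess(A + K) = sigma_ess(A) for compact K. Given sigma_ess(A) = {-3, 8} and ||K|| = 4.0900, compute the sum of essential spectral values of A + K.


By Weyl's theorem, the essential spectrum is invariant under compact perturbations.
sigma_ess(A + K) = sigma_ess(A) = {-3, 8}
Sum = -3 + 8 = 5

5


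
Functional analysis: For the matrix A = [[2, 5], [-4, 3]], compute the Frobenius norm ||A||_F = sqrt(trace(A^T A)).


||A||_F^2 = sum a_ij^2
= 2^2 + 5^2 + (-4)^2 + 3^2
= 4 + 25 + 16 + 9 = 54
||A||_F = sqrt(54) = 7.3485

7.3485


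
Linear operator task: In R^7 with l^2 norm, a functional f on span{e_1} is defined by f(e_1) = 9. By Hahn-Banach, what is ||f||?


The norm of f is given by ||f|| = sup_{||x||=1} |f(x)|.
On span{e_1}, ||e_1|| = 1, so ||f|| = |f(e_1)| / ||e_1||
= |9| / 1 = 9.0000

9.0000


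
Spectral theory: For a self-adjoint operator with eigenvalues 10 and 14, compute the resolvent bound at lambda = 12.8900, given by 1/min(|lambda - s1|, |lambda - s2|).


dist(12.8900, {10, 14}) = min(|12.8900 - 10|, |12.8900 - 14|)
= min(2.8900, 1.1100) = 1.1100
Resolvent bound = 1/1.1100 = 0.9009

0.9009


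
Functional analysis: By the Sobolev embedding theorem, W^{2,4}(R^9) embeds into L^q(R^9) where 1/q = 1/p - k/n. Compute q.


Using the Sobolev embedding formula: 1/q = 1/p - k/n
1/q = 1/4 - 2/9 = 1/36
q = 1/(1/36) = 36

36.0000


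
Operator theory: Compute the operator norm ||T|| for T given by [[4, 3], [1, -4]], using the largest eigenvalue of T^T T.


A^T A = [[17, 8], [8, 25]]
trace(A^T A) = 42, det(A^T A) = 361
discriminant = 42^2 - 4*361 = 320
Largest eigenvalue of A^T A = (trace + sqrt(disc))/2 = 29.9443
||T|| = sqrt(29.9443) = 5.4721

5.4721


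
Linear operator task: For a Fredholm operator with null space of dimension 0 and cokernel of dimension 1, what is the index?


The Fredholm index is defined as ind(T) = dim(ker T) - dim(coker T)
= 0 - 1
= -1

-1


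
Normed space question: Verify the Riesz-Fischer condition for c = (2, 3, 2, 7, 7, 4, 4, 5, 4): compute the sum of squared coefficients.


sum |c_n|^2 = 2^2 + 3^2 + 2^2 + 7^2 + 7^2 + 4^2 + 4^2 + 5^2 + 4^2
= 4 + 9 + 4 + 49 + 49 + 16 + 16 + 25 + 16
= 188

188


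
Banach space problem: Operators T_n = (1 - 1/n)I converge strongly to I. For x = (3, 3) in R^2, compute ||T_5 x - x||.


T_5 x - x = (1 - 1/5)x - x = -x/5
||x|| = sqrt(18) = 4.2426
||T_5 x - x|| = ||x||/5 = 4.2426/5 = 0.8485

0.8485


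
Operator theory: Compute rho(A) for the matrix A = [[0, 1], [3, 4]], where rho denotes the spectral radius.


For a 2x2 matrix, eigenvalues satisfy lambda^2 - (trace)*lambda + det = 0
trace = 0 + 4 = 4
det = 0*4 - 1*3 = -3
discriminant = 4^2 - 4*(-3) = 28
spectral radius = max |eigenvalue| = 4.6458

4.6458


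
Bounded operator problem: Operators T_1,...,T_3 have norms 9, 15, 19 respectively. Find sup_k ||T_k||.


By the Uniform Boundedness Principle, the supremum of norms is finite.
sup_k ||T_k|| = max(9, 15, 19) = 19

19


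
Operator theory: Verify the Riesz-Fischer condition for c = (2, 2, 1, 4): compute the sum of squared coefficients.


sum |c_n|^2 = 2^2 + 2^2 + 1^2 + 4^2
= 4 + 4 + 1 + 16
= 25

25


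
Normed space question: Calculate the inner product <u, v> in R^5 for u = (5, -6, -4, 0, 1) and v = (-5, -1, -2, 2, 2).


Computing the standard inner product <u, v> = sum u_i * v_i
= 5*-5 + -6*-1 + -4*-2 + 0*2 + 1*2
= -25 + 6 + 8 + 0 + 2
= -9

-9


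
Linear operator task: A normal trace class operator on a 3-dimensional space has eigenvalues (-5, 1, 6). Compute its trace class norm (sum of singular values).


For a normal operator, singular values equal |eigenvalues|.
Trace norm = sum |lambda_i| = 5 + 1 + 6
= 12

12


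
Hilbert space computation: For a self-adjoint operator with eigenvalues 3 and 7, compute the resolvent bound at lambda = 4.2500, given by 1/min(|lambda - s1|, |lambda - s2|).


dist(4.2500, {3, 7}) = min(|4.2500 - 3|, |4.2500 - 7|)
= min(1.2500, 2.7500) = 1.2500
Resolvent bound = 1/1.2500 = 0.8000

0.8000


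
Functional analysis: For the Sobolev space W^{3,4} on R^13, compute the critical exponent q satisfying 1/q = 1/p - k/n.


Using the Sobolev embedding formula: 1/q = 1/p - k/n
1/q = 1/4 - 3/13 = 1/52
q = 1/(1/52) = 52

52.0000
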